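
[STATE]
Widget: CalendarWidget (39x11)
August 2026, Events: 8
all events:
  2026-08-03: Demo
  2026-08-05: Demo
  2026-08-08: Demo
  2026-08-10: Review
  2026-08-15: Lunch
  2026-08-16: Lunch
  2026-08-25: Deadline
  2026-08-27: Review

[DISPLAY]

              August 2026              
Mo Tu We Th Fr Sa Su                   
                1  2                   
 3*  4  5*  6  7  8*  9                
10* 11 12 13 14 15* 16*                
17 18 19 20 21 22 23                   
24 25* 26 27* 28 29 30                 
31                                     
                                       
                                       
                                       


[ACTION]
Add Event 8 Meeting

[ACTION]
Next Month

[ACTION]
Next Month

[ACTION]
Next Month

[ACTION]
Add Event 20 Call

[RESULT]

             November 2026             
Mo Tu We Th Fr Sa Su                   
                   1                   
 2  3  4  5  6  7  8                   
 9 10 11 12 13 14 15                   
16 17 18 19 20* 21 22                  
23 24 25 26 27 28 29                   
30                                     
                                       
                                       
                                       


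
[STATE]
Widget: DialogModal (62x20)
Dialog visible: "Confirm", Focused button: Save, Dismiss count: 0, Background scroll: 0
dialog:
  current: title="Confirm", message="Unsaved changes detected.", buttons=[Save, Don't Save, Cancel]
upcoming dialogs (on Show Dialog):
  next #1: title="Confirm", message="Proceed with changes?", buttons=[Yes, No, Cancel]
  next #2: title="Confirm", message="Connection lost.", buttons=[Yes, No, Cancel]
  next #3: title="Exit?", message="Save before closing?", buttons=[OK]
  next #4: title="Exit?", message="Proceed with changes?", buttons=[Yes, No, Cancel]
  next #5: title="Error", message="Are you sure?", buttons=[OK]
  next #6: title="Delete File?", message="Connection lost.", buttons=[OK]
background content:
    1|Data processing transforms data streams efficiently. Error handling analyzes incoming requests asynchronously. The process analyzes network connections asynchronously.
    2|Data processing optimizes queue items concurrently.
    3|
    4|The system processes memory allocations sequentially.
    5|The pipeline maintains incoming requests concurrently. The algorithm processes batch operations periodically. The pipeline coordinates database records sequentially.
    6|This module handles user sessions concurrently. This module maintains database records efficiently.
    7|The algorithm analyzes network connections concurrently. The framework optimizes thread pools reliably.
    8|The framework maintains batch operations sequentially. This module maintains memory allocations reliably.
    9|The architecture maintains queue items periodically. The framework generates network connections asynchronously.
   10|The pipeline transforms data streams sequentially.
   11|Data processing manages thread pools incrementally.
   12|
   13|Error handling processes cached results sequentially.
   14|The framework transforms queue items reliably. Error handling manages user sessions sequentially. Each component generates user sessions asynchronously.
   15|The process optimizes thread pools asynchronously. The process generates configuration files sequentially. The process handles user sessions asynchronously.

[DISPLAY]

Data processing transforms data streams efficiently. Error han
Data processing optimizes queue items concurrently.           
                                                              
The system processes memory allocations sequentially.         
The pipeline maintains incoming requests concurrently. The alg
This module handles user sessions concurrently. This module ma
The algorithm analyzes network connections concurrently. The f
The framework m┌──────────────────────────────┐tially. This mo
The architectur│           Confirm            │ally. The frame
The pipeline tr│  Unsaved changes detected.   │ly.            
Data processing│ [Save]  Don't Save   Cancel  │lly.           
               └──────────────────────────────┘               
Error handling processes cached results sequentially.         
The framework transforms queue items reliably. Error handling 
The process optimizes thread pools asynchronously. The process
                                                              
                                                              
                                                              
                                                              
                                                              


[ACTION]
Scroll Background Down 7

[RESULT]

The framework maintains batch operations sequentially. This mo
The architecture maintains queue items periodically. The frame
The pipeline transforms data streams sequentially.            
Data processing manages thread pools incrementally.           
                                                              
Error handling processes cached results sequentially.         
The framework transforms queue items reliably. Error handling 
The process opt┌──────────────────────────────┐ly. The process
               │           Confirm            │               
               │  Unsaved changes detected.   │               
               │ [Save]  Don't Save   Cancel  │               
               └──────────────────────────────┘               
                                                              
                                                              
                                                              
                                                              
                                                              
                                                              
                                                              
                                                              


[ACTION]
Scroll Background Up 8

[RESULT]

Data processing transforms data streams efficiently. Error han
Data processing optimizes queue items concurrently.           
                                                              
The system processes memory allocations sequentially.         
The pipeline maintains incoming requests concurrently. The alg
This module handles user sessions concurrently. This module ma
The algorithm analyzes network connections concurrently. The f
The framework m┌──────────────────────────────┐tially. This mo
The architectur│           Confirm            │ally. The frame
The pipeline tr│  Unsaved changes detected.   │ly.            
Data processing│ [Save]  Don't Save   Cancel  │lly.           
               └──────────────────────────────┘               
Error handling processes cached results sequentially.         
The framework transforms queue items reliably. Error handling 
The process optimizes thread pools asynchronously. The process
                                                              
                                                              
                                                              
                                                              
                                                              


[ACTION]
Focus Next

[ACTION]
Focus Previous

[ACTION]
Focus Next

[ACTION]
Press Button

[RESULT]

Data processing transforms data streams efficiently. Error han
Data processing optimizes queue items concurrently.           
                                                              
The system processes memory allocations sequentially.         
The pipeline maintains incoming requests concurrently. The alg
This module handles user sessions concurrently. This module ma
The algorithm analyzes network connections concurrently. The f
The framework maintains batch operations sequentially. This mo
The architecture maintains queue items periodically. The frame
The pipeline transforms data streams sequentially.            
Data processing manages thread pools incrementally.           
                                                              
Error handling processes cached results sequentially.         
The framework transforms queue items reliably. Error handling 
The process optimizes thread pools asynchronously. The process
                                                              
                                                              
                                                              
                                                              
                                                              


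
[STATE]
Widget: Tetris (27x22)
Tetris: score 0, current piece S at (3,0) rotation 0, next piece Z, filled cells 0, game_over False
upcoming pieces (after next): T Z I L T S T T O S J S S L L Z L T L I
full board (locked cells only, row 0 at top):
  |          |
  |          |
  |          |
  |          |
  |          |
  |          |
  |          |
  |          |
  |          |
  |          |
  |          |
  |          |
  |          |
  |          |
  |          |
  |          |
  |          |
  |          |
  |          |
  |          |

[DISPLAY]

    ░░    │Next:           
   ░░     │▓▓              
          │ ▓▓             
          │                
          │                
          │                
          │Score:          
          │0               
          │                
          │                
          │                
          │                
          │                
          │                
          │                
          │                
          │                
          │                
          │                
          │                
          │                
          │                


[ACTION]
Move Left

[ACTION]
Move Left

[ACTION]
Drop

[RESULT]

          │Next:           
  ░░      │▓▓              
 ░░       │ ▓▓             
          │                
          │                
          │                
          │Score:          
          │0               
          │                
          │                
          │                
          │                
          │                
          │                
          │                
          │                
          │                
          │                
          │                
          │                
          │                
          │                


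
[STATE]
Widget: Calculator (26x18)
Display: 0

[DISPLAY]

                         0
┌───┬───┬───┬───┐         
│ 7 │ 8 │ 9 │ ÷ │         
├───┼───┼───┼───┤         
│ 4 │ 5 │ 6 │ × │         
├───┼───┼───┼───┤         
│ 1 │ 2 │ 3 │ - │         
├───┼───┼───┼───┤         
│ 0 │ . │ = │ + │         
├───┼───┼───┼───┤         
│ C │ MC│ MR│ M+│         
└───┴───┴───┴───┘         
                          
                          
                          
                          
                          
                          


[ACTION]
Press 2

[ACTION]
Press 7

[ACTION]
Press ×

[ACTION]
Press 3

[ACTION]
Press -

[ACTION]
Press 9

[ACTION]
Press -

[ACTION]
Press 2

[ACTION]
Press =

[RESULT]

                        70
┌───┬───┬───┬───┐         
│ 7 │ 8 │ 9 │ ÷ │         
├───┼───┼───┼───┤         
│ 4 │ 5 │ 6 │ × │         
├───┼───┼───┼───┤         
│ 1 │ 2 │ 3 │ - │         
├───┼───┼───┼───┤         
│ 0 │ . │ = │ + │         
├───┼───┼───┼───┤         
│ C │ MC│ MR│ M+│         
└───┴───┴───┴───┘         
                          
                          
                          
                          
                          
                          


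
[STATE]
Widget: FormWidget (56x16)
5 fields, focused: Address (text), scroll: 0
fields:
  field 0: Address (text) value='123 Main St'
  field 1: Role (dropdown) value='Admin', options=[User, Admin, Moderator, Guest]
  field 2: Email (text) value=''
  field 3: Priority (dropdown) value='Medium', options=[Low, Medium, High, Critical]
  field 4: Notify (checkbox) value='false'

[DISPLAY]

> Address:    [123 Main St                             ]
  Role:       [Admin                                  ▼]
  Email:      [                                        ]
  Priority:   [Medium                                 ▼]
  Notify:     [ ]                                       
                                                        
                                                        
                                                        
                                                        
                                                        
                                                        
                                                        
                                                        
                                                        
                                                        
                                                        


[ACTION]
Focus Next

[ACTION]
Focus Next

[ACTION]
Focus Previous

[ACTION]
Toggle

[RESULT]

  Address:    [123 Main St                             ]
> Role:       [Admin                                  ▼]
  Email:      [                                        ]
  Priority:   [Medium                                 ▼]
  Notify:     [ ]                                       
                                                        
                                                        
                                                        
                                                        
                                                        
                                                        
                                                        
                                                        
                                                        
                                                        
                                                        


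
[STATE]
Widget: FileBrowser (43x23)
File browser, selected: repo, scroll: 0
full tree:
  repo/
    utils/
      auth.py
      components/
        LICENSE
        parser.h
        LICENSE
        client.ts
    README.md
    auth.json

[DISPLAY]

> [-] repo/                                
    [+] utils/                             
    README.md                              
    auth.json                              
                                           
                                           
                                           
                                           
                                           
                                           
                                           
                                           
                                           
                                           
                                           
                                           
                                           
                                           
                                           
                                           
                                           
                                           
                                           


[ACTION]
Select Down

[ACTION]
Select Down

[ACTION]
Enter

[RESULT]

  [-] repo/                                
    [+] utils/                             
  > README.md                              
    auth.json                              
                                           
                                           
                                           
                                           
                                           
                                           
                                           
                                           
                                           
                                           
                                           
                                           
                                           
                                           
                                           
                                           
                                           
                                           
                                           


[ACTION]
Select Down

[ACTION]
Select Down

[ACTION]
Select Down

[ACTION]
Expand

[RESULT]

  [-] repo/                                
    [+] utils/                             
    README.md                              
  > auth.json                              
                                           
                                           
                                           
                                           
                                           
                                           
                                           
                                           
                                           
                                           
                                           
                                           
                                           
                                           
                                           
                                           
                                           
                                           
                                           


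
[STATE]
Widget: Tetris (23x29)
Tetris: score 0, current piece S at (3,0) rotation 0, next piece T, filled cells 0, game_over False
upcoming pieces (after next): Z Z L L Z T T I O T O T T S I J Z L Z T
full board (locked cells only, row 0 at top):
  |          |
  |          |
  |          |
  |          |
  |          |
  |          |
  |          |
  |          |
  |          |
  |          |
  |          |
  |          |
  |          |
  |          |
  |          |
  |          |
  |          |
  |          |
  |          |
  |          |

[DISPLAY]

    ░░    │Next:       
   ░░     │ ▒          
          │▒▒▒         
          │            
          │            
          │            
          │Score:      
          │0           
          │            
          │            
          │            
          │            
          │            
          │            
          │            
          │            
          │            
          │            
          │            
          │            
          │            
          │            
          │            
          │            
          │            
          │            
          │            
          │            
          │            


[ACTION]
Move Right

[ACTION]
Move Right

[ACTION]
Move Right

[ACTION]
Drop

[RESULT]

          │Next:       
       ░░ │ ▒          
      ░░  │▒▒▒         
          │            
          │            
          │            
          │Score:      
          │0           
          │            
          │            
          │            
          │            
          │            
          │            
          │            
          │            
          │            
          │            
          │            
          │            
          │            
          │            
          │            
          │            
          │            
          │            
          │            
          │            
          │            


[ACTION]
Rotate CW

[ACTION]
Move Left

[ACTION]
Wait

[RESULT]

          │Next:       
          │ ▒          
     ░    │▒▒▒         
     ░░   │            
      ░   │            
          │            
          │Score:      
          │0           
          │            
          │            
          │            
          │            
          │            
          │            
          │            
          │            
          │            
          │            
          │            
          │            
          │            
          │            
          │            
          │            
          │            
          │            
          │            
          │            
          │            


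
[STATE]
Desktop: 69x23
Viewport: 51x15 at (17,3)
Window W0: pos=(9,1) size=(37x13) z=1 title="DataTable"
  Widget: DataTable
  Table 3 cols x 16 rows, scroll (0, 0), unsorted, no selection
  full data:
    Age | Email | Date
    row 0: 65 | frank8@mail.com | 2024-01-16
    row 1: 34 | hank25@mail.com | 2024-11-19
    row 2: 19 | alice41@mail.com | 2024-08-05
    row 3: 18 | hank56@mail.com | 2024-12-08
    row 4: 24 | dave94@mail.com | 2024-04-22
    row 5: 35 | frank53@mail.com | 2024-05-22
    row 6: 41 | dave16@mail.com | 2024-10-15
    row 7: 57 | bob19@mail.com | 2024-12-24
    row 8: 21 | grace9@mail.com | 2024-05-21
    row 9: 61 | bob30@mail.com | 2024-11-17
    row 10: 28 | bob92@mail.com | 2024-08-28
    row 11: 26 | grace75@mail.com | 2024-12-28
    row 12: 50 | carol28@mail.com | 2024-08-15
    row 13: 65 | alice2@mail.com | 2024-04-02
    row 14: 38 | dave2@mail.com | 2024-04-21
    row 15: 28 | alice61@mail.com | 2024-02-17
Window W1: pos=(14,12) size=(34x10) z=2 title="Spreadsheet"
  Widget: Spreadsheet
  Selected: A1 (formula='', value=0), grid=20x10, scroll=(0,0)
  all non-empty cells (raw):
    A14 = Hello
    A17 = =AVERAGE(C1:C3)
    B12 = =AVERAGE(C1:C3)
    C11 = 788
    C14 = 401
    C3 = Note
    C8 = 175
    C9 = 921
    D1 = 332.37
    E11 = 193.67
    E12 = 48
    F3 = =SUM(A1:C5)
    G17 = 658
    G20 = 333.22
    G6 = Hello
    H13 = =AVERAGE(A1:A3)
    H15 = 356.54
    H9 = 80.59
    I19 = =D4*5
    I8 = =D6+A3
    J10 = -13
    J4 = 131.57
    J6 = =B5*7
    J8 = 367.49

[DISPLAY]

────────────────────────────┨                      
il           │Date          ┃                      
─────────────┼──────────    ┃                      
nk8@mail.com │2024-01-16    ┃                      
k25@mail.com │2024-11-19    ┃                      
ce41@mail.com│2024-08-05    ┃                      
k56@mail.com │2024-12-08    ┃                      
e94@mail.com │2024-04-22    ┃                      
nk53@mail.com│2024-05-22    ┃                      
━━━━━━━━━━━━━━━━━━━━━━━━━━━━━━┓                    
preadsheet                    ┃                    
──────────────────────────────┨                    
:                             ┃                    
     A       B       C       D┃                    
------------------------------┃                    


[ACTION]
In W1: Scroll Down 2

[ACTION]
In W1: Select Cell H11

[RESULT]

────────────────────────────┨                      
il           │Date          ┃                      
─────────────┼──────────    ┃                      
nk8@mail.com │2024-01-16    ┃                      
k25@mail.com │2024-11-19    ┃                      
ce41@mail.com│2024-08-05    ┃                      
k56@mail.com │2024-12-08    ┃                      
e94@mail.com │2024-04-22    ┃                      
nk53@mail.com│2024-05-22    ┃                      
━━━━━━━━━━━━━━━━━━━━━━━━━━━━━━┓                    
preadsheet                    ┃                    
──────────────────────────────┨                    
1:                            ┃                    
     A       B       C       D┃                    
------------------------------┃                    


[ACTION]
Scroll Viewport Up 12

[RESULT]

                                                   
━━━━━━━━━━━━━━━━━━━━━━━━━━━━┓                      
ble                         ┃                      
────────────────────────────┨                      
il           │Date          ┃                      
─────────────┼──────────    ┃                      
nk8@mail.com │2024-01-16    ┃                      
k25@mail.com │2024-11-19    ┃                      
ce41@mail.com│2024-08-05    ┃                      
k56@mail.com │2024-12-08    ┃                      
e94@mail.com │2024-04-22    ┃                      
nk53@mail.com│2024-05-22    ┃                      
━━━━━━━━━━━━━━━━━━━━━━━━━━━━━━┓                    
preadsheet                    ┃                    
──────────────────────────────┨                    


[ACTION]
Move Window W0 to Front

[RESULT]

                                                   
━━━━━━━━━━━━━━━━━━━━━━━━━━━━┓                      
ble                         ┃                      
────────────────────────────┨                      
il           │Date          ┃                      
─────────────┼──────────    ┃                      
nk8@mail.com │2024-01-16    ┃                      
k25@mail.com │2024-11-19    ┃                      
ce41@mail.com│2024-08-05    ┃                      
k56@mail.com │2024-12-08    ┃                      
e94@mail.com │2024-04-22    ┃                      
nk53@mail.com│2024-05-22    ┃                      
e16@mail.com │2024-10-15    ┃━┓                    
━━━━━━━━━━━━━━━━━━━━━━━━━━━━┛ ┃                    
──────────────────────────────┨                    


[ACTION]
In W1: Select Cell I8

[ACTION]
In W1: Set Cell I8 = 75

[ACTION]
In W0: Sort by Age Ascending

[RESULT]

                                                   
━━━━━━━━━━━━━━━━━━━━━━━━━━━━┓                      
ble                         ┃                      
────────────────────────────┨                      
il           │Date          ┃                      
─────────────┼──────────    ┃                      
k56@mail.com │2024-12-08    ┃                      
ce41@mail.com│2024-08-05    ┃                      
ce9@mail.com │2024-05-21    ┃                      
e94@mail.com │2024-04-22    ┃                      
ce75@mail.com│2024-12-28    ┃                      
92@mail.com  │2024-08-28    ┃                      
ce61@mail.com│2024-02-17    ┃━┓                    
━━━━━━━━━━━━━━━━━━━━━━━━━━━━┛ ┃                    
──────────────────────────────┨                    


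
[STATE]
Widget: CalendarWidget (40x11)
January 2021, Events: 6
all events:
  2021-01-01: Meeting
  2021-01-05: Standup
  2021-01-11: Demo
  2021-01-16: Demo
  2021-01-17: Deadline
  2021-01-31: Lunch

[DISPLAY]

              January 2021              
Mo Tu We Th Fr Sa Su                    
             1*  2  3                   
 4  5*  6  7  8  9 10                   
11* 12 13 14 15 16* 17*                 
18 19 20 21 22 23 24                    
25 26 27 28 29 30 31*                   
                                        
                                        
                                        
                                        


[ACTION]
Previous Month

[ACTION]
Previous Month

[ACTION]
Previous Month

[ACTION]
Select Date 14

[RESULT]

              October 2020              
Mo Tu We Th Fr Sa Su                    
          1  2  3  4                    
 5  6  7  8  9 10 11                    
12 13 [14] 15 16 17 18                  
19 20 21 22 23 24 25                    
26 27 28 29 30 31                       
                                        
                                        
                                        
                                        


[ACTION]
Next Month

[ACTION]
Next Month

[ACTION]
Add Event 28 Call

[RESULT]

             December 2020              
Mo Tu We Th Fr Sa Su                    
    1  2  3  4  5  6                    
 7  8  9 10 11 12 13                    
14 15 16 17 18 19 20                    
21 22 23 24 25 26 27                    
28* 29 30 31                            
                                        
                                        
                                        
                                        


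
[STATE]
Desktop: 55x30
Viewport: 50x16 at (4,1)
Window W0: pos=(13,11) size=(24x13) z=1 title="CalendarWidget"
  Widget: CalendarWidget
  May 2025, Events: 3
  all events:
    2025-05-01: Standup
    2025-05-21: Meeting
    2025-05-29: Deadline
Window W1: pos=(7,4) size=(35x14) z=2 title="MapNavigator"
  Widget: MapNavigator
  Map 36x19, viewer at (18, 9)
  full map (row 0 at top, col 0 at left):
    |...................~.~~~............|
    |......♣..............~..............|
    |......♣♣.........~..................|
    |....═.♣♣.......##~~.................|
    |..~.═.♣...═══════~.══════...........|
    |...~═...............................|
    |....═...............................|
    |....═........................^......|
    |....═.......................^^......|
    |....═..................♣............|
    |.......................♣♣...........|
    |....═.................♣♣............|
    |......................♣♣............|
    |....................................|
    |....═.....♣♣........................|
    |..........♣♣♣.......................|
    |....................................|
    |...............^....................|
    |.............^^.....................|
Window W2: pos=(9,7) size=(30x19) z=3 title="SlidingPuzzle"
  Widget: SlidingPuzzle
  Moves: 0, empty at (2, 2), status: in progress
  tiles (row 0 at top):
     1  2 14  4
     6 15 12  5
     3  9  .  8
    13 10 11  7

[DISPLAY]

                                                  
                                                  
                                                  
   ┏━━━━━━━━━━━━━━━━━━━━━━━━━━━━━━━━━┓            
   ┃ MapNavigator                    ┃            
   ┠─────────────────────────────────┨            
   ┃~┏━━━━━━━━━━━━━━━━━━━━━━━━━━━━┓..┃            
   ┃.┃ SlidingPuzzle              ┃..┃            
   ┃.┠────────────────────────────┨..┃            
   ┃.┃┌────┬────┬────┬────┐       ┃..┃            
   ┃.┃│  1 │  2 │ 14 │  4 │       ┃..┃            
   ┃.┃├────┼────┼────┼────┤       ┃..┃            
   ┃.┃│  6 │ 15 │ 12 │  5 │       ┃..┃            
   ┃.┃├────┼────┼────┼────┤       ┃..┃            
   ┃.┃│  3 │  9 │    │  8 │       ┃..┃            
   ┃.┃├────┼────┼────┼────┤       ┃..┃            


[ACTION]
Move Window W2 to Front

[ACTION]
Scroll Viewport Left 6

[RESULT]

                                                  
                                                  
                                                  
       ┏━━━━━━━━━━━━━━━━━━━━━━━━━━━━━━━━━┓        
       ┃ MapNavigator                    ┃        
       ┠─────────────────────────────────┨        
       ┃~┏━━━━━━━━━━━━━━━━━━━━━━━━━━━━┓..┃        
       ┃.┃ SlidingPuzzle              ┃..┃        
       ┃.┠────────────────────────────┨..┃        
       ┃.┃┌────┬────┬────┬────┐       ┃..┃        
       ┃.┃│  1 │  2 │ 14 │  4 │       ┃..┃        
       ┃.┃├────┼────┼────┼────┤       ┃..┃        
       ┃.┃│  6 │ 15 │ 12 │  5 │       ┃..┃        
       ┃.┃├────┼────┼────┼────┤       ┃..┃        
       ┃.┃│  3 │  9 │    │  8 │       ┃..┃        
       ┃.┃├────┼────┼────┼────┤       ┃..┃        


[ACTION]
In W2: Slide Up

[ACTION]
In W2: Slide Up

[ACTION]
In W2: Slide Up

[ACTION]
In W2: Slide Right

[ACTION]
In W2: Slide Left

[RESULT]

                                                  
                                                  
                                                  
       ┏━━━━━━━━━━━━━━━━━━━━━━━━━━━━━━━━━┓        
       ┃ MapNavigator                    ┃        
       ┠─────────────────────────────────┨        
       ┃~┏━━━━━━━━━━━━━━━━━━━━━━━━━━━━┓..┃        
       ┃.┃ SlidingPuzzle              ┃..┃        
       ┃.┠────────────────────────────┨..┃        
       ┃.┃┌────┬────┬────┬────┐       ┃..┃        
       ┃.┃│  1 │  2 │ 14 │  4 │       ┃..┃        
       ┃.┃├────┼────┼────┼────┤       ┃..┃        
       ┃.┃│  6 │ 15 │ 12 │  5 │       ┃..┃        
       ┃.┃├────┼────┼────┼────┤       ┃..┃        
       ┃.┃│  3 │  9 │ 11 │  8 │       ┃..┃        
       ┃.┃├────┼────┼────┼────┤       ┃..┃        


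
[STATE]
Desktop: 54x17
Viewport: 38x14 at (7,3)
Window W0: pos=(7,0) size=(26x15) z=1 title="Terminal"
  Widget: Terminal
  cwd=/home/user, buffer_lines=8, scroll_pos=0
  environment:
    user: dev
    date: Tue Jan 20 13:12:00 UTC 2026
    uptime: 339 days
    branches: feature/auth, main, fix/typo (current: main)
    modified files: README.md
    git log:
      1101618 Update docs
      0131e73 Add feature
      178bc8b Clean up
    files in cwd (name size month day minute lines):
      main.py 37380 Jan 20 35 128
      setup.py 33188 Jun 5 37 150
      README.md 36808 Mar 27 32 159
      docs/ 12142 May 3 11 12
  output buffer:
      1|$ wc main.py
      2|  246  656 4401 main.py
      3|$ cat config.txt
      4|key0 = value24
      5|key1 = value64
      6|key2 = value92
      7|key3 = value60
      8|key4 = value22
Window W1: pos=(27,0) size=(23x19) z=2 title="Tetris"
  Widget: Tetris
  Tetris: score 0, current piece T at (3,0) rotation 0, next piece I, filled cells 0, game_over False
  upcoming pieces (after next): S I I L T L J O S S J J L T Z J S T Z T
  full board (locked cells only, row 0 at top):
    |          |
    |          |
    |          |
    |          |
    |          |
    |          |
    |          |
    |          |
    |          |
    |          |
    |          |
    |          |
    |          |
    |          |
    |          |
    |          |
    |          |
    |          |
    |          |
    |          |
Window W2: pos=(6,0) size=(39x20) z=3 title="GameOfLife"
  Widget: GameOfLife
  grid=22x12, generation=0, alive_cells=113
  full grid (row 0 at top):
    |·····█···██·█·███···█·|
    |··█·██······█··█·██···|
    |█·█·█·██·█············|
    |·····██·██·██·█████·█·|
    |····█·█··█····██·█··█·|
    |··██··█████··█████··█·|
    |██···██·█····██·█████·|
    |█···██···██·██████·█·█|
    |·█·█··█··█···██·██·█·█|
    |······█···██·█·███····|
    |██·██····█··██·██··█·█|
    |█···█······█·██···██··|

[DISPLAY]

Gen: 0                               ┃
·····█···██·█·███···█·               ┃
··█·██······█··█·██···               ┃
█·█·█·██·█············               ┃
·····██·██·██·█████·█·               ┃
····█·█··█····██·█··█·               ┃
··██··█████··█████··█·               ┃
██···██·█····██·█████·               ┃
█···██···██·██████·█·█               ┃
·█·█··█··█···██·██·█·█               ┃
······█···██·█·███····               ┃
██·██····█··██·██··█·█               ┃
█···█······█·██···██··               ┃
                                     ┃


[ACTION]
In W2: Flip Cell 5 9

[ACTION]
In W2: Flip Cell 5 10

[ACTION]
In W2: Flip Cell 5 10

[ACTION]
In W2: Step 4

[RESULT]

Gen: 4                               ┃
····█·················               ┃
···█·█···········██···               ┃
····███············██·               ┃
····█████·██·█······█·               ┃
··········█···█···███·               ┃
········█····█········               ┃
········██·██·········               ┃
█·███·██·██···········               ┃
█·███····█············               ┃
█··█··██··█···········               ┃
·█······███···········               ┃
······················               ┃
                                     ┃


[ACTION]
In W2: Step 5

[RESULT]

Gen: 9                               ┃
···················█··               ┃
·······██·········████               ┃
·······█·█········█··█               ┃
·····███·██········█··               ┃
·····███···········███               ┃
···█··█······██····██·               ┃
·····███··············               ┃
··█·█········█········               ┃
···██··██·············               ┃
·····█··█·············               ┃
·······██·█···········               ┃
········███···········               ┃
                                     ┃
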